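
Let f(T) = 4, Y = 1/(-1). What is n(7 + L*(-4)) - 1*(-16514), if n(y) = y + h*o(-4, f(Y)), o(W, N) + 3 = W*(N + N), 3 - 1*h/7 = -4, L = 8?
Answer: 14774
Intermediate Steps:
Y = -1
h = 49 (h = 21 - 7*(-4) = 21 + 28 = 49)
o(W, N) = -3 + 2*N*W (o(W, N) = -3 + W*(N + N) = -3 + W*(2*N) = -3 + 2*N*W)
n(y) = -1715 + y (n(y) = y + 49*(-3 + 2*4*(-4)) = y + 49*(-3 - 32) = y + 49*(-35) = y - 1715 = -1715 + y)
n(7 + L*(-4)) - 1*(-16514) = (-1715 + (7 + 8*(-4))) - 1*(-16514) = (-1715 + (7 - 32)) + 16514 = (-1715 - 25) + 16514 = -1740 + 16514 = 14774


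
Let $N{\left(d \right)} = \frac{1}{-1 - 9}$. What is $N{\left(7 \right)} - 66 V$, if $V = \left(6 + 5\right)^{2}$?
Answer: $- \frac{79861}{10} \approx -7986.1$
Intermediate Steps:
$N{\left(d \right)} = - \frac{1}{10}$ ($N{\left(d \right)} = \frac{1}{-10} = - \frac{1}{10}$)
$V = 121$ ($V = 11^{2} = 121$)
$N{\left(7 \right)} - 66 V = - \frac{1}{10} - 7986 = - \frac{79861}{10}$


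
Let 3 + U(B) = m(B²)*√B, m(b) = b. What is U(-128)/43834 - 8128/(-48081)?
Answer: 11488339/67986534 + 65536*I*√2/21917 ≈ 0.16898 + 4.2288*I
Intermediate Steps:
U(B) = -3 + B^(5/2) (U(B) = -3 + B²*√B = -3 + B^(5/2))
U(-128)/43834 - 8128/(-48081) = (-3 + (-128)^(5/2))/43834 - 8128/(-48081) = (-3 + 131072*I*√2)*(1/43834) - 8128*(-1/48081) = (-3/43834 + 65536*I*√2/21917) + 8128/48081 = 11488339/67986534 + 65536*I*√2/21917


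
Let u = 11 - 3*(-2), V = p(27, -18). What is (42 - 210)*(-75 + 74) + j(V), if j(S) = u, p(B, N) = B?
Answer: 185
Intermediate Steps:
V = 27
u = 17 (u = 11 + 6 = 17)
j(S) = 17
(42 - 210)*(-75 + 74) + j(V) = (42 - 210)*(-75 + 74) + 17 = -168*(-1) + 17 = 168 + 17 = 185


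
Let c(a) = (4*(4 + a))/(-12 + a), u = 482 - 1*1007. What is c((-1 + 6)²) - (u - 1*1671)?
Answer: 28664/13 ≈ 2204.9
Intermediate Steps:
u = -525 (u = 482 - 1007 = -525)
c(a) = (16 + 4*a)/(-12 + a)
c((-1 + 6)²) - (u - 1*1671) = 4*(4 + (-1 + 6)²)/(-12 + (-1 + 6)²) - (-525 - 1*1671) = 4*(4 + 5²)/(-12 + 5²) - (-525 - 1671) = 4*(4 + 25)/(-12 + 25) - 1*(-2196) = 4*29/13 + 2196 = 4*(1/13)*29 + 2196 = 116/13 + 2196 = 28664/13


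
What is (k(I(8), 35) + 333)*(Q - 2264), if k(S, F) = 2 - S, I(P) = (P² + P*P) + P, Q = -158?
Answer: -481978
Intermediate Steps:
I(P) = P + 2*P² (I(P) = (P² + P²) + P = 2*P² + P = P + 2*P²)
(k(I(8), 35) + 333)*(Q - 2264) = ((2 - 8*(1 + 2*8)) + 333)*(-158 - 2264) = ((2 - 8*(1 + 16)) + 333)*(-2422) = ((2 - 8*17) + 333)*(-2422) = ((2 - 1*136) + 333)*(-2422) = ((2 - 136) + 333)*(-2422) = (-134 + 333)*(-2422) = 199*(-2422) = -481978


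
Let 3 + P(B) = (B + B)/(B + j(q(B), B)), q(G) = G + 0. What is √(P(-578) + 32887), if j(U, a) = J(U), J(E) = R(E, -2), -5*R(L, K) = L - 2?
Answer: √1754856642/231 ≈ 181.35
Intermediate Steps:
R(L, K) = ⅖ - L/5 (R(L, K) = -(L - 2)/5 = -(-2 + L)/5 = ⅖ - L/5)
J(E) = ⅖ - E/5
q(G) = G
j(U, a) = ⅖ - U/5
P(B) = -3 + 2*B/(⅖ + 4*B/5) (P(B) = -3 + (B + B)/(B + (⅖ - B/5)) = -3 + (2*B)/(⅖ + 4*B/5) = -3 + 2*B/(⅖ + 4*B/5))
√(P(-578) + 32887) = √((-3 - 1*(-578))/(1 + 2*(-578)) + 32887) = √((-3 + 578)/(1 - 1156) + 32887) = √(575/(-1155) + 32887) = √(-1/1155*575 + 32887) = √(-115/231 + 32887) = √(7596782/231) = √1754856642/231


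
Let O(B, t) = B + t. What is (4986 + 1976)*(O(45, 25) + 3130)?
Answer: 22278400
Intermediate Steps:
(4986 + 1976)*(O(45, 25) + 3130) = (4986 + 1976)*((45 + 25) + 3130) = 6962*(70 + 3130) = 6962*3200 = 22278400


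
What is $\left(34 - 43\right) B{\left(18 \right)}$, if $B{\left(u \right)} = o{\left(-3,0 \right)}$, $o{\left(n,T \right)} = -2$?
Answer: $18$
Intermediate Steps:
$B{\left(u \right)} = -2$
$\left(34 - 43\right) B{\left(18 \right)} = \left(34 - 43\right) \left(-2\right) = \left(-9\right) \left(-2\right) = 18$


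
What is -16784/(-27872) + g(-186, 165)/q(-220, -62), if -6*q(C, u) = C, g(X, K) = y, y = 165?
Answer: 4444/871 ≈ 5.1022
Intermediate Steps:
g(X, K) = 165
q(C, u) = -C/6
-16784/(-27872) + g(-186, 165)/q(-220, -62) = -16784/(-27872) + 165/((-⅙*(-220))) = -16784*(-1/27872) + 165/(110/3) = 1049/1742 + 165*(3/110) = 1049/1742 + 9/2 = 4444/871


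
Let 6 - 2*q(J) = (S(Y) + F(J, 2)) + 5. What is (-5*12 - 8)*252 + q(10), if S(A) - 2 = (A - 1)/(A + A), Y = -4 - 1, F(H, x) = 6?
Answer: -85699/5 ≈ -17140.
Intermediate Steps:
Y = -5
S(A) = 2 + (-1 + A)/(2*A) (S(A) = 2 + (A - 1)/(A + A) = 2 + (-1 + A)/((2*A)) = 2 + (-1 + A)*(1/(2*A)) = 2 + (-1 + A)/(2*A))
q(J) = -19/5 (q(J) = 3 - (((1/2)*(-1 + 5*(-5))/(-5) + 6) + 5)/2 = 3 - (((1/2)*(-1/5)*(-1 - 25) + 6) + 5)/2 = 3 - (((1/2)*(-1/5)*(-26) + 6) + 5)/2 = 3 - ((13/5 + 6) + 5)/2 = 3 - (43/5 + 5)/2 = 3 - 1/2*68/5 = 3 - 34/5 = -19/5)
(-5*12 - 8)*252 + q(10) = (-5*12 - 8)*252 - 19/5 = (-60 - 8)*252 - 19/5 = -68*252 - 19/5 = -17136 - 19/5 = -85699/5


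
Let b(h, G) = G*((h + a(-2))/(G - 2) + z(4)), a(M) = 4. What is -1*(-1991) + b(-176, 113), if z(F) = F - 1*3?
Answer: 214108/111 ≈ 1928.9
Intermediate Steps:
z(F) = -3 + F (z(F) = F - 3 = -3 + F)
b(h, G) = G*(1 + (4 + h)/(-2 + G)) (b(h, G) = G*((h + 4)/(G - 2) + (-3 + 4)) = G*((4 + h)/(-2 + G) + 1) = G*(1 + (4 + h)/(-2 + G)))
-1*(-1991) + b(-176, 113) = -1*(-1991) + 113*(2 + 113 - 176)/(-2 + 113) = 1991 + 113*(-61)/111 = 1991 + 113*(1/111)*(-61) = 1991 - 6893/111 = 214108/111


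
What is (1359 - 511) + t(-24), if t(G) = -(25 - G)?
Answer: 799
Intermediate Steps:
t(G) = -25 + G
(1359 - 511) + t(-24) = (1359 - 511) + (-25 - 24) = 848 - 49 = 799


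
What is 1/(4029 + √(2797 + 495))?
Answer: 4029/16229549 - 2*√823/16229549 ≈ 0.00024472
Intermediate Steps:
1/(4029 + √(2797 + 495)) = 1/(4029 + √3292) = 1/(4029 + 2*√823)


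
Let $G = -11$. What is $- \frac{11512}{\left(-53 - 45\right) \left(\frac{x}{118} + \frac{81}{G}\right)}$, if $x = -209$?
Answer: $- \frac{7471288}{580993} \approx -12.86$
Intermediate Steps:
$- \frac{11512}{\left(-53 - 45\right) \left(\frac{x}{118} + \frac{81}{G}\right)} = - \frac{11512}{\left(-53 - 45\right) \left(- \frac{209}{118} + \frac{81}{-11}\right)} = - \frac{11512}{\left(-53 - 45\right) \left(\left(-209\right) \frac{1}{118} + 81 \left(- \frac{1}{11}\right)\right)} = - \frac{11512}{\left(-98\right) \left(- \frac{209}{118} - \frac{81}{11}\right)} = - \frac{11512}{\left(-98\right) \left(- \frac{11857}{1298}\right)} = - \frac{11512}{\frac{580993}{649}} = \left(-11512\right) \frac{649}{580993} = - \frac{7471288}{580993}$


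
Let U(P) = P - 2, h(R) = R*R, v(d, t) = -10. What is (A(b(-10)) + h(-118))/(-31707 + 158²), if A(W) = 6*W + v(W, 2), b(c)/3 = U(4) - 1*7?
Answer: -13824/6743 ≈ -2.0501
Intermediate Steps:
h(R) = R²
U(P) = -2 + P
b(c) = -15 (b(c) = 3*((-2 + 4) - 1*7) = 3*(2 - 7) = 3*(-5) = -15)
A(W) = -10 + 6*W (A(W) = 6*W - 10 = -10 + 6*W)
(A(b(-10)) + h(-118))/(-31707 + 158²) = ((-10 + 6*(-15)) + (-118)²)/(-31707 + 158²) = ((-10 - 90) + 13924)/(-31707 + 24964) = (-100 + 13924)/(-6743) = 13824*(-1/6743) = -13824/6743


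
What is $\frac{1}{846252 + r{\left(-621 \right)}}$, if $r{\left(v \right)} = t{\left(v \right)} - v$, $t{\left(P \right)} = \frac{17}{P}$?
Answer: $\frac{621}{525908116} \approx 1.1808 \cdot 10^{-6}$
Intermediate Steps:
$r{\left(v \right)} = - v + \frac{17}{v}$ ($r{\left(v \right)} = \frac{17}{v} - v = - v + \frac{17}{v}$)
$\frac{1}{846252 + r{\left(-621 \right)}} = \frac{1}{846252 + \left(\left(-1\right) \left(-621\right) + \frac{17}{-621}\right)} = \frac{1}{846252 + \left(621 + 17 \left(- \frac{1}{621}\right)\right)} = \frac{1}{846252 + \left(621 - \frac{17}{621}\right)} = \frac{1}{846252 + \frac{385624}{621}} = \frac{1}{\frac{525908116}{621}} = \frac{621}{525908116}$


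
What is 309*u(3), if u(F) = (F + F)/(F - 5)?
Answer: -927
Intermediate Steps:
u(F) = 2*F/(-5 + F) (u(F) = (2*F)/(-5 + F) = 2*F/(-5 + F))
309*u(3) = 309*(2*3/(-5 + 3)) = 309*(2*3/(-2)) = 309*(2*3*(-½)) = 309*(-3) = -927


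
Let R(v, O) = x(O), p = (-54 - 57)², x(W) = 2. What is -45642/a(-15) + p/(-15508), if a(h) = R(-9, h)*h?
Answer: 117907751/77540 ≈ 1520.6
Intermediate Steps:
p = 12321 (p = (-111)² = 12321)
R(v, O) = 2
a(h) = 2*h
-45642/a(-15) + p/(-15508) = -45642/(2*(-15)) + 12321/(-15508) = -45642/(-30) + 12321*(-1/15508) = -45642*(-1/30) - 12321/15508 = 7607/5 - 12321/15508 = 117907751/77540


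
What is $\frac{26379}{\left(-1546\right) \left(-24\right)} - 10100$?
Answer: $- \frac{124908007}{12368} \approx -10099.0$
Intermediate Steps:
$\frac{26379}{\left(-1546\right) \left(-24\right)} - 10100 = \frac{26379}{37104} - 10100 = 26379 \cdot \frac{1}{37104} - 10100 = \frac{8793}{12368} - 10100 = - \frac{124908007}{12368}$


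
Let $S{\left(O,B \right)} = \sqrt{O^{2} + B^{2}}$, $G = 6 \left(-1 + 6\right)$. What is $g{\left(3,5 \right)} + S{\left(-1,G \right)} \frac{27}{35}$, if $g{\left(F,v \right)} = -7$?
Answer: $-7 + \frac{27 \sqrt{901}}{35} \approx 16.156$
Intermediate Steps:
$G = 30$ ($G = 6 \cdot 5 = 30$)
$S{\left(O,B \right)} = \sqrt{B^{2} + O^{2}}$
$g{\left(3,5 \right)} + S{\left(-1,G \right)} \frac{27}{35} = -7 + \sqrt{30^{2} + \left(-1\right)^{2}} \cdot \frac{27}{35} = -7 + \sqrt{900 + 1} \cdot 27 \cdot \frac{1}{35} = -7 + \sqrt{901} \cdot \frac{27}{35} = -7 + \frac{27 \sqrt{901}}{35}$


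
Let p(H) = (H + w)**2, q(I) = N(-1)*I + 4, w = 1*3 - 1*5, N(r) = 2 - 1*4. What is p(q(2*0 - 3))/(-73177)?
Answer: -64/73177 ≈ -0.00087459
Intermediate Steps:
N(r) = -2 (N(r) = 2 - 4 = -2)
w = -2 (w = 3 - 5 = -2)
q(I) = 4 - 2*I (q(I) = -2*I + 4 = 4 - 2*I)
p(H) = (-2 + H)**2 (p(H) = (H - 2)**2 = (-2 + H)**2)
p(q(2*0 - 3))/(-73177) = (-2 + (4 - 2*(2*0 - 3)))**2/(-73177) = (-2 + (4 - 2*(0 - 3)))**2*(-1/73177) = (-2 + (4 - 2*(-3)))**2*(-1/73177) = (-2 + (4 + 6))**2*(-1/73177) = (-2 + 10)**2*(-1/73177) = 8**2*(-1/73177) = 64*(-1/73177) = -64/73177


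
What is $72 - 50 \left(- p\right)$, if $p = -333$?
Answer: $-16578$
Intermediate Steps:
$72 - 50 \left(- p\right) = 72 - 50 \left(\left(-1\right) \left(-333\right)\right) = 72 - 16650 = -16578$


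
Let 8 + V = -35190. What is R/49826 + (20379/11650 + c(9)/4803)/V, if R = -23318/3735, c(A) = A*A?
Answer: -2143867006153679/12217486675895543700 ≈ -0.00017548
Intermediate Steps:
c(A) = A²
V = -35198 (V = -8 - 35190 = -35198)
R = -23318/3735 (R = -23318*1/3735 = -23318/3735 ≈ -6.2431)
R/49826 + (20379/11650 + c(9)/4803)/V = -23318/3735/49826 + (20379/11650 + 9²/4803)/(-35198) = -23318/3735*1/49826 + (20379*(1/11650) + 81*(1/4803))*(-1/35198) = -11659/93050055 + (20379/11650 + 27/1601)*(-1/35198) = -11659/93050055 + (32941329/18651650)*(-1/35198) = -11659/93050055 - 32941329/656500776700 = -2143867006153679/12217486675895543700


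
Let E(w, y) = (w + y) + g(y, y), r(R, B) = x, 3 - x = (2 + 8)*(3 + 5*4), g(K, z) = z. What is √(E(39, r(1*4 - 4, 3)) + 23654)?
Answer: √23239 ≈ 152.44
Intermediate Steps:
x = -227 (x = 3 - (2 + 8)*(3 + 5*4) = 3 - 10*(3 + 20) = 3 - 10*23 = 3 - 1*230 = 3 - 230 = -227)
r(R, B) = -227
E(w, y) = w + 2*y (E(w, y) = (w + y) + y = w + 2*y)
√(E(39, r(1*4 - 4, 3)) + 23654) = √((39 + 2*(-227)) + 23654) = √((39 - 454) + 23654) = √(-415 + 23654) = √23239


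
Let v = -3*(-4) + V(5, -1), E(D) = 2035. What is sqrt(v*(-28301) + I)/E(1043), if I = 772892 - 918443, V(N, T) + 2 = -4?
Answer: I*sqrt(315357)/2035 ≈ 0.27595*I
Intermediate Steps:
V(N, T) = -6 (V(N, T) = -2 - 4 = -6)
v = 6 (v = -3*(-4) - 6 = 12 - 6 = 6)
I = -145551
sqrt(v*(-28301) + I)/E(1043) = sqrt(6*(-28301) - 145551)/2035 = sqrt(-169806 - 145551)*(1/2035) = sqrt(-315357)*(1/2035) = (I*sqrt(315357))*(1/2035) = I*sqrt(315357)/2035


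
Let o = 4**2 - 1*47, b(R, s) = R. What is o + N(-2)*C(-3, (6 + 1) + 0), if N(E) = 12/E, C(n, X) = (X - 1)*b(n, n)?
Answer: 77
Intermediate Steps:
C(n, X) = n*(-1 + X) (C(n, X) = (X - 1)*n = (-1 + X)*n = n*(-1 + X))
o = -31 (o = 16 - 47 = -31)
o + N(-2)*C(-3, (6 + 1) + 0) = -31 + (12/(-2))*(-3*(-1 + ((6 + 1) + 0))) = -31 + (12*(-1/2))*(-3*(-1 + (7 + 0))) = -31 - (-18)*(-1 + 7) = -31 - (-18)*6 = -31 - 6*(-18) = -31 + 108 = 77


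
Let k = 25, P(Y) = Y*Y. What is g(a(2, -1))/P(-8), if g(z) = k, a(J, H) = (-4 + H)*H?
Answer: 25/64 ≈ 0.39063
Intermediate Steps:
a(J, H) = H*(-4 + H)
P(Y) = Y**2
g(z) = 25
g(a(2, -1))/P(-8) = 25/((-8)**2) = 25/64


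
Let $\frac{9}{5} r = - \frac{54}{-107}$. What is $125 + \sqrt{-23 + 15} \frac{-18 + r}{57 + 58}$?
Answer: $125 - \frac{3792 i \sqrt{2}}{12305} \approx 125.0 - 0.43581 i$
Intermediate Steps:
$r = \frac{30}{107}$ ($r = \frac{5 \left(- \frac{54}{-107}\right)}{9} = \frac{5 \left(\left(-54\right) \left(- \frac{1}{107}\right)\right)}{9} = \frac{5}{9} \cdot \frac{54}{107} = \frac{30}{107} \approx 0.28037$)
$125 + \sqrt{-23 + 15} \frac{-18 + r}{57 + 58} = 125 + \sqrt{-23 + 15} \frac{-18 + \frac{30}{107}}{57 + 58} = 125 + \sqrt{-8} \left(- \frac{1896}{107 \cdot 115}\right) = 125 + 2 i \sqrt{2} \left(\left(- \frac{1896}{107}\right) \frac{1}{115}\right) = 125 + 2 i \sqrt{2} \left(- \frac{1896}{12305}\right) = 125 - \frac{3792 i \sqrt{2}}{12305}$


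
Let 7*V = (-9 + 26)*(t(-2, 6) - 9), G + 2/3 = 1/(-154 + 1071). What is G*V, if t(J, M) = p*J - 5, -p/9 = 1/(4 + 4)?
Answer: 1462969/77028 ≈ 18.993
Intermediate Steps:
p = -9/8 (p = -9/(4 + 4) = -9/8 ≈ -1.1250)
t(J, M) = -5 - 9*J/8 (t(J, M) = -9*J/8 - 5 = -5 - 9*J/8)
G = -1831/2751 (G = -⅔ + 1/(-154 + 1071) = -⅔ + 1/917 = -1831/2751 ≈ -0.66558)
V = -799/28 (V = ((-9 + 26)*((-5 - 9/8*(-2)) - 9))/7 = (17*((-5 + 9/4) - 9))/7 = (17*(-11/4 - 9))/7 = (17*(-47/4))/7 = (⅐)*(-799/4) = -799/28 ≈ -28.536)
G*V = -1831/2751*(-799/28) = 1462969/77028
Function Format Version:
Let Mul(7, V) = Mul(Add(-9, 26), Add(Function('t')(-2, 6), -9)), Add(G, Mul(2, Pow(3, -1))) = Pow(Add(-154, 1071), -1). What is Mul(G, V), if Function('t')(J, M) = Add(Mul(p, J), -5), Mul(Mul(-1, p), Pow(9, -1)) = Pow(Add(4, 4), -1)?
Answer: Rational(1462969, 77028) ≈ 18.993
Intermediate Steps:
p = Rational(-9, 8) (p = Mul(-9, Pow(Add(4, 4), -1)) = Mul(-9, Pow(8, -1)) = Mul(-9, Rational(1, 8)) = Rational(-9, 8) ≈ -1.1250)
Function('t')(J, M) = Add(-5, Mul(Rational(-9, 8), J)) (Function('t')(J, M) = Add(Mul(Rational(-9, 8), J), -5) = Add(-5, Mul(Rational(-9, 8), J)))
G = Rational(-1831, 2751) (G = Add(Rational(-2, 3), Pow(Add(-154, 1071), -1)) = Add(Rational(-2, 3), Pow(917, -1)) = Add(Rational(-2, 3), Rational(1, 917)) = Rational(-1831, 2751) ≈ -0.66558)
V = Rational(-799, 28) (V = Mul(Rational(1, 7), Mul(Add(-9, 26), Add(Add(-5, Mul(Rational(-9, 8), -2)), -9))) = Mul(Rational(1, 7), Mul(17, Add(Add(-5, Rational(9, 4)), -9))) = Mul(Rational(1, 7), Mul(17, Add(Rational(-11, 4), -9))) = Mul(Rational(1, 7), Mul(17, Rational(-47, 4))) = Mul(Rational(1, 7), Rational(-799, 4)) = Rational(-799, 28) ≈ -28.536)
Mul(G, V) = Mul(Rational(-1831, 2751), Rational(-799, 28)) = Rational(1462969, 77028)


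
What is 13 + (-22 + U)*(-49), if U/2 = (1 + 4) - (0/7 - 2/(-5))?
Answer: 3201/5 ≈ 640.20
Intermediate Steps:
U = 46/5 (U = 2*((1 + 4) - (0/7 - 2/(-5))) = 2*(5 - (0*(⅐) - 2*(-⅕))) = 2*(5 - (0 + ⅖)) = 2*(5 - 1*⅖) = 2*(5 - ⅖) = 2*(23/5) = 46/5 ≈ 9.2000)
13 + (-22 + U)*(-49) = 13 + (-22 + 46/5)*(-49) = 13 - 64/5*(-49) = 13 + 3136/5 = 3201/5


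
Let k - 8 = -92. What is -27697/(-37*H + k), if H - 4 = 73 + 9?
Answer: 27697/3266 ≈ 8.4804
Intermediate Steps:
H = 86 (H = 4 + (73 + 9) = 4 + 82 = 86)
k = -84 (k = 8 - 92 = -84)
-27697/(-37*H + k) = -27697/(-37*86 - 84) = -27697/(-3182 - 84) = -27697/(-3266) = -27697*(-1/3266) = 27697/3266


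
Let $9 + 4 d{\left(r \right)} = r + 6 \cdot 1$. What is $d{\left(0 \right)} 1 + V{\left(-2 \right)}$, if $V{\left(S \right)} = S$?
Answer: $- \frac{11}{4} \approx -2.75$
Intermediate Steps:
$d{\left(r \right)} = - \frac{3}{4} + \frac{r}{4}$ ($d{\left(r \right)} = - \frac{9}{4} + \frac{r + 6 \cdot 1}{4} = - \frac{9}{4} + \frac{r + 6}{4} = - \frac{9}{4} + \frac{6 + r}{4} = - \frac{9}{4} + \left(\frac{3}{2} + \frac{r}{4}\right) = - \frac{3}{4} + \frac{r}{4}$)
$d{\left(0 \right)} 1 + V{\left(-2 \right)} = \left(- \frac{3}{4} + \frac{1}{4} \cdot 0\right) 1 - 2 = \left(- \frac{3}{4} + 0\right) 1 - 2 = \left(- \frac{3}{4}\right) 1 - 2 = - \frac{3}{4} - 2 = - \frac{11}{4}$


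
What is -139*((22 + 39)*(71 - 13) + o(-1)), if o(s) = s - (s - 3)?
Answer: -492199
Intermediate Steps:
o(s) = 3 (o(s) = s - (-3 + s) = s + (3 - s) = 3)
-139*((22 + 39)*(71 - 13) + o(-1)) = -139*((22 + 39)*(71 - 13) + 3) = -139*(61*58 + 3) = -139*(3538 + 3) = -139*3541 = -492199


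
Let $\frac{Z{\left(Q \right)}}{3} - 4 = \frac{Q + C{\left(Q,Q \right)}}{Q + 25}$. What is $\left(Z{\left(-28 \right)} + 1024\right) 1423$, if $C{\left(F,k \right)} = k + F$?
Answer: $1593760$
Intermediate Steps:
$C{\left(F,k \right)} = F + k$
$Z{\left(Q \right)} = 12 + \frac{9 Q}{25 + Q}$ ($Z{\left(Q \right)} = 12 + 3 \frac{Q + \left(Q + Q\right)}{Q + 25} = 12 + 3 \frac{Q + 2 Q}{25 + Q} = 12 + 3 \frac{3 Q}{25 + Q} = 12 + \frac{9 Q}{25 + Q}$)
$\left(Z{\left(-28 \right)} + 1024\right) 1423 = \left(\frac{3 \left(100 + 7 \left(-28\right)\right)}{25 - 28} + 1024\right) 1423 = \left(\frac{3 \left(100 - 196\right)}{-3} + 1024\right) 1423 = \left(3 \left(- \frac{1}{3}\right) \left(-96\right) + 1024\right) 1423 = \left(96 + 1024\right) 1423 = 1120 \cdot 1423 = 1593760$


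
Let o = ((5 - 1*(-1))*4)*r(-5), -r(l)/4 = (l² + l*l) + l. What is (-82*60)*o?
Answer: 21254400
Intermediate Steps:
r(l) = -8*l² - 4*l (r(l) = -4*((l² + l*l) + l) = -4*((l² + l²) + l) = -4*(2*l² + l) = -4*(l + 2*l²) = -8*l² - 4*l)
o = -4320 (o = ((5 - 1*(-1))*4)*(-4*(-5)*(1 + 2*(-5))) = ((5 + 1)*4)*(-4*(-5)*(1 - 10)) = (6*4)*(-4*(-5)*(-9)) = 24*(-180) = -4320)
(-82*60)*o = -82*60*(-4320) = -4920*(-4320) = 21254400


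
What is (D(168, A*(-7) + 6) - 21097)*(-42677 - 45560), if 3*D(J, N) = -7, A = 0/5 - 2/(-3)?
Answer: 5585225626/3 ≈ 1.8617e+9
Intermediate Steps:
A = ⅔ (A = 0*(⅕) - 2*(-⅓) = 0 + ⅔ = ⅔ ≈ 0.66667)
D(J, N) = -7/3 (D(J, N) = (⅓)*(-7) = -7/3)
(D(168, A*(-7) + 6) - 21097)*(-42677 - 45560) = (-7/3 - 21097)*(-42677 - 45560) = -63298/3*(-88237) = 5585225626/3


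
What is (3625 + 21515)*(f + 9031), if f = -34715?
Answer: -645695760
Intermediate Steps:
(3625 + 21515)*(f + 9031) = (3625 + 21515)*(-34715 + 9031) = 25140*(-25684) = -645695760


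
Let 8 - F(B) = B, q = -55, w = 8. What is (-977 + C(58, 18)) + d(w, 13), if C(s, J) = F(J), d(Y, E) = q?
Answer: -1042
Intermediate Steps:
F(B) = 8 - B
d(Y, E) = -55
C(s, J) = 8 - J
(-977 + C(58, 18)) + d(w, 13) = (-977 + (8 - 1*18)) - 55 = (-977 + (8 - 18)) - 55 = (-977 - 10) - 55 = -987 - 55 = -1042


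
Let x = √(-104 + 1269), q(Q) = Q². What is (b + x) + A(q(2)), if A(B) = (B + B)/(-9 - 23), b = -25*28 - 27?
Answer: -2909/4 + √1165 ≈ -693.12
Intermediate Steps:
b = -727 (b = -700 - 27 = -727)
x = √1165 ≈ 34.132
A(B) = -B/16 (A(B) = (2*B)/(-32) = (2*B)*(-1/32) = -B/16)
(b + x) + A(q(2)) = (-727 + √1165) - 1/16*2² = (-727 + √1165) - 1/16*4 = (-727 + √1165) - ¼ = -2909/4 + √1165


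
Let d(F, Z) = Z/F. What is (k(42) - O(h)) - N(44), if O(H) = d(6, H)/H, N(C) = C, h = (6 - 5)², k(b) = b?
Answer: -13/6 ≈ -2.1667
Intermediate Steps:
h = 1 (h = 1² = 1)
O(H) = ⅙ (O(H) = (H/6)/H = ⅙)
(k(42) - O(h)) - N(44) = (42 - 1*⅙) - 1*44 = (42 - ⅙) - 44 = 251/6 - 44 = -13/6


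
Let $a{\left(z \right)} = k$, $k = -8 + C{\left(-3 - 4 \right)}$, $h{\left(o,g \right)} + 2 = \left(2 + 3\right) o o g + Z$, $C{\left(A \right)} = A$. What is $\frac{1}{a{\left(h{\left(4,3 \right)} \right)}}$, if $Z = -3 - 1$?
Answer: $- \frac{1}{15} \approx -0.066667$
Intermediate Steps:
$Z = -4$
$h{\left(o,g \right)} = -6 + 5 g o^{2}$ ($h{\left(o,g \right)} = -2 + \left(\left(2 + 3\right) o o g - 4\right) = -2 + \left(5 o o g - 4\right) = -2 + \left(5 o^{2} g - 4\right) = -2 + \left(5 g o^{2} - 4\right) = -2 + \left(-4 + 5 g o^{2}\right) = -6 + 5 g o^{2}$)
$k = -15$ ($k = -8 - 7 = -15$)
$a{\left(z \right)} = -15$
$\frac{1}{a{\left(h{\left(4,3 \right)} \right)}} = \frac{1}{-15} = - \frac{1}{15}$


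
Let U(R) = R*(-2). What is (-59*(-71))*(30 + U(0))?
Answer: 125670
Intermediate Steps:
U(R) = -2*R
(-59*(-71))*(30 + U(0)) = (-59*(-71))*(30 - 2*0) = 4189*(30 + 0) = 4189*30 = 125670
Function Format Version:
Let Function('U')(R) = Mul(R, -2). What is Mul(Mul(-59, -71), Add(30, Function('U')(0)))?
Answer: 125670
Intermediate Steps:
Function('U')(R) = Mul(-2, R)
Mul(Mul(-59, -71), Add(30, Function('U')(0))) = Mul(Mul(-59, -71), Add(30, Mul(-2, 0))) = Mul(4189, Add(30, 0)) = Mul(4189, 30) = 125670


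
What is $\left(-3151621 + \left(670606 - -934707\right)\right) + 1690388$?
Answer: $144080$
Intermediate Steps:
$\left(-3151621 + \left(670606 - -934707\right)\right) + 1690388 = \left(-3151621 + \left(670606 + 934707\right)\right) + 1690388 = \left(-3151621 + 1605313\right) + 1690388 = -1546308 + 1690388 = 144080$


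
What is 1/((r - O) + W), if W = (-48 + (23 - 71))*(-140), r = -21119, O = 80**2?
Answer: -1/14079 ≈ -7.1028e-5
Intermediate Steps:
O = 6400
W = 13440 (W = (-48 - 48)*(-140) = -96*(-140) = 13440)
1/((r - O) + W) = 1/((-21119 - 1*6400) + 13440) = 1/((-21119 - 6400) + 13440) = 1/(-27519 + 13440) = 1/(-14079) = -1/14079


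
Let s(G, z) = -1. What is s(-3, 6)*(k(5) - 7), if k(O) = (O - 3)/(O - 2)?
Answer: 19/3 ≈ 6.3333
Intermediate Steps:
k(O) = (-3 + O)/(-2 + O)
s(-3, 6)*(k(5) - 7) = -((-3 + 5)/(-2 + 5) - 7) = -(2/3 - 7) = -1*(-19/3) = 19/3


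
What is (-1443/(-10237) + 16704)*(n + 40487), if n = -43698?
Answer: -549081934401/10237 ≈ -5.3637e+7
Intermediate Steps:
(-1443/(-10237) + 16704)*(n + 40487) = (-1443/(-10237) + 16704)*(-43698 + 40487) = (-1443*(-1/10237) + 16704)*(-3211) = (1443/10237 + 16704)*(-3211) = (171000291/10237)*(-3211) = -549081934401/10237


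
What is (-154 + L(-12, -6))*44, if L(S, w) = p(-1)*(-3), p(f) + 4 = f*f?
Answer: -6380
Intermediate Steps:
p(f) = -4 + f² (p(f) = -4 + f*f = -4 + f²)
L(S, w) = 9 (L(S, w) = (-4 + (-1)²)*(-3) = (-4 + 1)*(-3) = -3*(-3) = 9)
(-154 + L(-12, -6))*44 = (-154 + 9)*44 = -145*44 = -6380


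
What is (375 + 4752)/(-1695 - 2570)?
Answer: -5127/4265 ≈ -1.2021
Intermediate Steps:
(375 + 4752)/(-1695 - 2570) = 5127/(-4265) = 5127*(-1/4265) = -5127/4265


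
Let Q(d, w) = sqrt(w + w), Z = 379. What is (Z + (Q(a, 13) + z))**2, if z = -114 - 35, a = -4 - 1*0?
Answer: (230 + sqrt(26))**2 ≈ 55272.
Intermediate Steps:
a = -4 (a = -4 + 0 = -4)
z = -149
Q(d, w) = sqrt(2)*sqrt(w) (Q(d, w) = sqrt(2*w) = sqrt(2)*sqrt(w))
(Z + (Q(a, 13) + z))**2 = (379 + (sqrt(2)*sqrt(13) - 149))**2 = (379 + (sqrt(26) - 149))**2 = (379 + (-149 + sqrt(26)))**2 = (230 + sqrt(26))**2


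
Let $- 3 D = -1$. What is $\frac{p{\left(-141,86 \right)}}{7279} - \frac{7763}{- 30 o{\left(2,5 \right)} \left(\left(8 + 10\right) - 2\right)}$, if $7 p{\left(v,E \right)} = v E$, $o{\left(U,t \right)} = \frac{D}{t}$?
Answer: $\frac{395160107}{1630496} \approx 242.36$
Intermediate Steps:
$D = \frac{1}{3}$ ($D = \left(- \frac{1}{3}\right) \left(-1\right) = \frac{1}{3} \approx 0.33333$)
$o{\left(U,t \right)} = \frac{1}{3 t}$
$p{\left(v,E \right)} = \frac{E v}{7}$ ($p{\left(v,E \right)} = \frac{v E}{7} = \frac{E v}{7}$)
$\frac{p{\left(-141,86 \right)}}{7279} - \frac{7763}{- 30 o{\left(2,5 \right)} \left(\left(8 + 10\right) - 2\right)} = \frac{\frac{1}{7} \cdot 86 \left(-141\right)}{7279} - \frac{7763}{- 30 \frac{1}{3 \cdot 5} \left(\left(8 + 10\right) - 2\right)} = \left(- \frac{12126}{7}\right) \frac{1}{7279} - \frac{7763}{- 30 \cdot \frac{1}{3} \cdot \frac{1}{5} \left(18 - 2\right)} = - \frac{12126}{50953} - \frac{7763}{\left(-30\right) \frac{1}{15} \cdot 16} = - \frac{12126}{50953} - \frac{7763}{\left(-2\right) 16} = - \frac{12126}{50953} - \frac{7763}{-32} = - \frac{12126}{50953} - - \frac{7763}{32} = - \frac{12126}{50953} + \frac{7763}{32} = \frac{395160107}{1630496}$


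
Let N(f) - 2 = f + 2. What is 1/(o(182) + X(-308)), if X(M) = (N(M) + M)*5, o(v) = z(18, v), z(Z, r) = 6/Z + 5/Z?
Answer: -18/55069 ≈ -0.00032686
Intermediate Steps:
N(f) = 4 + f (N(f) = 2 + (f + 2) = 2 + (2 + f) = 4 + f)
z(Z, r) = 11/Z
o(v) = 11/18
X(M) = 20 + 10*M (X(M) = ((4 + M) + M)*5 = (4 + 2*M)*5 = 20 + 10*M)
1/(o(182) + X(-308)) = 1/(11/18 + (20 + 10*(-308))) = 1/(11/18 + (20 - 3080)) = 1/(11/18 - 3060) = 1/(-55069/18) = -18/55069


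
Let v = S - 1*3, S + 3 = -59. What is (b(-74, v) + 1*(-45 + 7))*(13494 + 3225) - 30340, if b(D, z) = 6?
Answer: -565348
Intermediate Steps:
S = -62 (S = -3 - 59 = -62)
v = -65 (v = -62 - 1*3 = -62 - 3 = -65)
(b(-74, v) + 1*(-45 + 7))*(13494 + 3225) - 30340 = (6 + 1*(-45 + 7))*(13494 + 3225) - 30340 = (6 + 1*(-38))*16719 - 30340 = (6 - 38)*16719 - 30340 = -32*16719 - 30340 = -535008 - 30340 = -565348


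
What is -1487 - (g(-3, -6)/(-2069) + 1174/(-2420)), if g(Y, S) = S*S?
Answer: -3721431567/2503490 ≈ -1486.5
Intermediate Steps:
g(Y, S) = S²
-1487 - (g(-3, -6)/(-2069) + 1174/(-2420)) = -1487 - ((-6)²/(-2069) + 1174/(-2420)) = -1487 - (36*(-1/2069) + 1174*(-1/2420)) = -1487 - (-36/2069 - 587/1210) = -1487 - 1*(-1258063/2503490) = -1487 + 1258063/2503490 = -3721431567/2503490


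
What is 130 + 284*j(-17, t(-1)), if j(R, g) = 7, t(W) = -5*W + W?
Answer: 2118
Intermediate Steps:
t(W) = -4*W
130 + 284*j(-17, t(-1)) = 130 + 284*7 = 130 + 1988 = 2118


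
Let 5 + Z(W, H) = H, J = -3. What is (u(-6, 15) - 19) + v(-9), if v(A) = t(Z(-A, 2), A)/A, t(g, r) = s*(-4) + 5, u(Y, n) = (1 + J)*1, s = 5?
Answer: -58/3 ≈ -19.333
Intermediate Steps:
Z(W, H) = -5 + H
u(Y, n) = -2 (u(Y, n) = (1 - 3)*1 = -2*1 = -2)
t(g, r) = -15 (t(g, r) = 5*(-4) + 5 = -20 + 5 = -15)
v(A) = -15/A
(u(-6, 15) - 19) + v(-9) = (-2 - 19) - 15/(-9) = -21 - 15*(-⅑) = -21 + 5/3 = -58/3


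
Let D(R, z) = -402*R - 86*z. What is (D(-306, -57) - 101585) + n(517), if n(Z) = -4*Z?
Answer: 24261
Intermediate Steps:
(D(-306, -57) - 101585) + n(517) = ((-402*(-306) - 86*(-57)) - 101585) - 4*517 = ((123012 + 4902) - 101585) - 2068 = (127914 - 101585) - 2068 = 26329 - 2068 = 24261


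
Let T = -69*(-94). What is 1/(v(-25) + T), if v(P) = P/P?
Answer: 1/6487 ≈ 0.00015415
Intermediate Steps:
T = 6486
v(P) = 1
1/(v(-25) + T) = 1/(1 + 6486) = 1/6487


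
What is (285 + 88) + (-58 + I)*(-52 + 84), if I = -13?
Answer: -1899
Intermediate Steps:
(285 + 88) + (-58 + I)*(-52 + 84) = (285 + 88) + (-58 - 13)*(-52 + 84) = 373 - 71*32 = 373 - 2272 = -1899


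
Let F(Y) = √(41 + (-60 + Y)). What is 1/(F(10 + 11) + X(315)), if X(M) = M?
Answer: 315/99223 - √2/99223 ≈ 0.0031604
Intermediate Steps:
F(Y) = √(-19 + Y)
1/(F(10 + 11) + X(315)) = 1/(√(-19 + (10 + 11)) + 315) = 1/(√(-19 + 21) + 315) = 1/(√2 + 315) = 1/(315 + √2)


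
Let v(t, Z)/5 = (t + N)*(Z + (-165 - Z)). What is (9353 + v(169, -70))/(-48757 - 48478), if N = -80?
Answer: 64072/97235 ≈ 0.65894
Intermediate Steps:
v(t, Z) = 66000 - 825*t (v(t, Z) = 5*((t - 80)*(Z + (-165 - Z))) = 5*((-80 + t)*(-165)) = 5*(13200 - 165*t) = 66000 - 825*t)
(9353 + v(169, -70))/(-48757 - 48478) = (9353 + (66000 - 825*169))/(-48757 - 48478) = (9353 + (66000 - 139425))/(-97235) = (9353 - 73425)*(-1/97235) = -64072*(-1/97235) = 64072/97235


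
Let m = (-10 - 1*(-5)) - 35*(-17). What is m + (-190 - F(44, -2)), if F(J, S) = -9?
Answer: 409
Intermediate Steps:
m = 590 (m = (-10 + 5) + 595 = -5 + 595 = 590)
m + (-190 - F(44, -2)) = 590 + (-190 - 1*(-9)) = 590 + (-190 + 9) = 590 - 181 = 409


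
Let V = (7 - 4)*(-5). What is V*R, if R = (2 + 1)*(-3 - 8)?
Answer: 495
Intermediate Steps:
V = -15 (V = 3*(-5) = -15)
R = -33 (R = 3*(-11) = -33)
V*R = -15*(-33) = 495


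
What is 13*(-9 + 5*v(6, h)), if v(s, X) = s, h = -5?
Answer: 273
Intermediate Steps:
13*(-9 + 5*v(6, h)) = 13*(-9 + 5*6) = 13*(-9 + 30) = 13*21 = 273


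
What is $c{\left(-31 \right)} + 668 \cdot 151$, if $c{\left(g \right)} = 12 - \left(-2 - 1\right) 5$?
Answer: $100895$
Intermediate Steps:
$c{\left(g \right)} = 27$ ($c{\left(g \right)} = 12 - \left(-3\right) 5 = 12 - -15 = 12 + 15 = 27$)
$c{\left(-31 \right)} + 668 \cdot 151 = 27 + 668 \cdot 151 = 27 + 100868 = 100895$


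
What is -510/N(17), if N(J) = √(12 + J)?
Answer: -510*√29/29 ≈ -94.705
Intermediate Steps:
-510/N(17) = -510/(√(12 + 17)) = -510/(√29) = -510*√29/29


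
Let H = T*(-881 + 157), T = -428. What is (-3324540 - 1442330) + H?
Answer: -4456998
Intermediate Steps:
H = 309872 (H = -428*(-881 + 157) = -428*(-724) = 309872)
(-3324540 - 1442330) + H = (-3324540 - 1442330) + 309872 = -4766870 + 309872 = -4456998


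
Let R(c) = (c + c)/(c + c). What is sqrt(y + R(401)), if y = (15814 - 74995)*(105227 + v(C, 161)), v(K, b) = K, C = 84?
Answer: I*sqrt(6232410290) ≈ 78946.0*I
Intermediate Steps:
y = -6232410291 (y = (15814 - 74995)*(105227 + 84) = -59181*105311 = -6232410291)
R(c) = 1 (R(c) = (2*c)/((2*c)) = (2*c)*(1/(2*c)) = 1)
sqrt(y + R(401)) = sqrt(-6232410291 + 1) = sqrt(-6232410290) = I*sqrt(6232410290)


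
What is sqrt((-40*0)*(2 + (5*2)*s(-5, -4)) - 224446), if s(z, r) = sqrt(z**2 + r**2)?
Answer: I*sqrt(224446) ≈ 473.76*I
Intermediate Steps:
s(z, r) = sqrt(r**2 + z**2)
sqrt((-40*0)*(2 + (5*2)*s(-5, -4)) - 224446) = sqrt((-40*0)*(2 + (5*2)*sqrt((-4)**2 + (-5)**2)) - 224446) = sqrt(0*(2 + 10*sqrt(16 + 25)) - 224446) = sqrt(0*(2 + 10*sqrt(41)) - 224446) = sqrt(0 - 224446) = sqrt(-224446) = I*sqrt(224446)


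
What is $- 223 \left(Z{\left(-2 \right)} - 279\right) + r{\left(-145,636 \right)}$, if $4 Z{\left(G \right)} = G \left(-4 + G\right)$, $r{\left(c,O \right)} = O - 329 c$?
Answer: $109889$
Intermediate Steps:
$r{\left(c,O \right)} = O - 329 c$
$Z{\left(G \right)} = \frac{G \left(-4 + G\right)}{4}$
$- 223 \left(Z{\left(-2 \right)} - 279\right) + r{\left(-145,636 \right)} = - 223 \left(\frac{1}{4} \left(-2\right) \left(-4 - 2\right) - 279\right) + \left(636 - -47705\right) = - 223 \left(\frac{1}{4} \left(-2\right) \left(-6\right) - 279\right) + \left(636 + 47705\right) = - 223 \left(3 - 279\right) + 48341 = \left(-223\right) \left(-276\right) + 48341 = 61548 + 48341 = 109889$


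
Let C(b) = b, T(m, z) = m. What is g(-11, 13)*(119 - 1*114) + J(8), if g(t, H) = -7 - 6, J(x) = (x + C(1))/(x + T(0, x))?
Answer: -511/8 ≈ -63.875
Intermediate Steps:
J(x) = (1 + x)/x (J(x) = (x + 1)/(x + 0) = (1 + x)/x)
g(t, H) = -13
g(-11, 13)*(119 - 1*114) + J(8) = -13*(119 - 1*114) + (1 + 8)/8 = -13*(119 - 114) + (1/8)*9 = -13*5 + 9/8 = -65 + 9/8 = -511/8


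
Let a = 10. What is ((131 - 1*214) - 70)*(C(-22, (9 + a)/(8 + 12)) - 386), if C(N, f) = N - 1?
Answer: 62577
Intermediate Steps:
C(N, f) = -1 + N
((131 - 1*214) - 70)*(C(-22, (9 + a)/(8 + 12)) - 386) = ((131 - 1*214) - 70)*((-1 - 22) - 386) = ((131 - 214) - 70)*(-23 - 386) = (-83 - 70)*(-409) = -153*(-409) = 62577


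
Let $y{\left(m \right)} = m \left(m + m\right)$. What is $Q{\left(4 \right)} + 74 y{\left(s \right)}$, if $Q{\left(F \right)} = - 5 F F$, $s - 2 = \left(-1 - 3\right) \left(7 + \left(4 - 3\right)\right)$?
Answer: $133120$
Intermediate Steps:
$s = -30$ ($s = 2 + \left(-1 - 3\right) \left(7 + \left(4 - 3\right)\right) = 2 - 4 \left(7 + 1\right) = 2 - 32 = -30$)
$y{\left(m \right)} = 2 m^{2}$ ($y{\left(m \right)} = m 2 m = 2 m^{2}$)
$Q{\left(F \right)} = - 5 F^{2}$
$Q{\left(4 \right)} + 74 y{\left(s \right)} = - 5 \cdot 4^{2} + 74 \cdot 2 \left(-30\right)^{2} = \left(-5\right) 16 + 74 \cdot 2 \cdot 900 = -80 + 74 \cdot 1800 = -80 + 133200 = 133120$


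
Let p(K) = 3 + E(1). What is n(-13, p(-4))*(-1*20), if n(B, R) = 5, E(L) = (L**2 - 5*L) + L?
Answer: -100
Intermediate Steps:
E(L) = L**2 - 4*L
p(K) = 0 (p(K) = 3 + 1*(-4 + 1) = 3 + 1*(-3) = 3 - 3 = 0)
n(-13, p(-4))*(-1*20) = 5*(-1*20) = 5*(-20) = -100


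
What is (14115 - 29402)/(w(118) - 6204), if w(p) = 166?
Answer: 15287/6038 ≈ 2.5318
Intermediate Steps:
(14115 - 29402)/(w(118) - 6204) = (14115 - 29402)/(166 - 6204) = -15287/(-6038) = -15287*(-1/6038) = 15287/6038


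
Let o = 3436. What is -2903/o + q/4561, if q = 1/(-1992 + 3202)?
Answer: -8010550997/9481315580 ≈ -0.84488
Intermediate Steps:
q = 1/1210 ≈ 0.00082645
-2903/o + q/4561 = -2903/3436 + (1/1210)/4561 = -2903*1/3436 + (1/1210)*(1/4561) = -2903/3436 + 1/5518810 = -8010550997/9481315580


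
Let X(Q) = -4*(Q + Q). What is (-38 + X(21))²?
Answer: 42436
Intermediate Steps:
X(Q) = -8*Q
(-38 + X(21))² = (-38 - 8*21)² = (-38 - 168)² = (-206)² = 42436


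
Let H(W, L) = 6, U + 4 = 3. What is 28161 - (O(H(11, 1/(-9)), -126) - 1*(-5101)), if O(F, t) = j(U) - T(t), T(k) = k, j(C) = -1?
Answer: 22935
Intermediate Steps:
U = -1 (U = -4 + 3 = -1)
O(F, t) = -1 - t
28161 - (O(H(11, 1/(-9)), -126) - 1*(-5101)) = 28161 - ((-1 - 1*(-126)) - 1*(-5101)) = 28161 - ((-1 + 126) + 5101) = 28161 - (125 + 5101) = 28161 - 1*5226 = 28161 - 5226 = 22935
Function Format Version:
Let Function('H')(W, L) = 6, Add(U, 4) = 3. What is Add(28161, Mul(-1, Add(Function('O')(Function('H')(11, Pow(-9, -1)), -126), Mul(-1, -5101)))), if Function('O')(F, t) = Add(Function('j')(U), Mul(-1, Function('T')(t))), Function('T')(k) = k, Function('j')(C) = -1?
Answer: 22935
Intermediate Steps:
U = -1 (U = Add(-4, 3) = -1)
Function('O')(F, t) = Add(-1, Mul(-1, t))
Add(28161, Mul(-1, Add(Function('O')(Function('H')(11, Pow(-9, -1)), -126), Mul(-1, -5101)))) = Add(28161, Mul(-1, Add(Add(-1, Mul(-1, -126)), Mul(-1, -5101)))) = Add(28161, Mul(-1, Add(Add(-1, 126), 5101))) = Add(28161, Mul(-1, Add(125, 5101))) = Add(28161, Mul(-1, 5226)) = Add(28161, -5226) = 22935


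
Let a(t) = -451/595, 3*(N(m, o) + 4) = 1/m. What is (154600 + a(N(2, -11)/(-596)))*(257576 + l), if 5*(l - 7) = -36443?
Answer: 6771681791184/175 ≈ 3.8695e+10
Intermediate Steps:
l = -36408/5 (l = 7 + (1/5)*(-36443) = 7 - 36443/5 = -36408/5 ≈ -7281.6)
N(m, o) = -4 + 1/(3*m)
a(t) = -451/595 (a(t) = -451*1/595 = -451/595)
(154600 + a(N(2, -11)/(-596)))*(257576 + l) = (154600 - 451/595)*(257576 - 36408/5) = (91986549/595)*(1251472/5) = 6771681791184/175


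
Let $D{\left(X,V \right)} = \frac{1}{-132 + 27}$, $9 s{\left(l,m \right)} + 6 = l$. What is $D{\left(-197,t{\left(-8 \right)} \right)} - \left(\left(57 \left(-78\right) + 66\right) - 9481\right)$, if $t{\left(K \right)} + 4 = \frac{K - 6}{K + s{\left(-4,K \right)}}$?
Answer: $\frac{1455404}{105} \approx 13861.0$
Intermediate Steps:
$s{\left(l,m \right)} = - \frac{2}{3} + \frac{l}{9}$
$t{\left(K \right)} = -4 + \frac{-6 + K}{- \frac{10}{9} + K}$ ($t{\left(K \right)} = -4 + \frac{K - 6}{K + \left(- \frac{2}{3} + \frac{1}{9} \left(-4\right)\right)} = -4 + \frac{-6 + K}{K - \frac{10}{9}} = -4 + \frac{-6 + K}{- \frac{10}{9} + K}$)
$D{\left(X,V \right)} = - \frac{1}{105}$ ($D{\left(X,V \right)} = \frac{1}{-105} = - \frac{1}{105}$)
$D{\left(-197,t{\left(-8 \right)} \right)} - \left(\left(57 \left(-78\right) + 66\right) - 9481\right) = - \frac{1}{105} - \left(\left(57 \left(-78\right) + 66\right) - 9481\right) = - \frac{1}{105} - \left(\left(-4446 + 66\right) - 9481\right) = - \frac{1}{105} - \left(-4380 - 9481\right) = - \frac{1}{105} - -13861 = - \frac{1}{105} + 13861 = \frac{1455404}{105}$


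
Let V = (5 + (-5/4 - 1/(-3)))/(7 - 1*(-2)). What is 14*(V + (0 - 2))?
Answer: -1169/54 ≈ -21.648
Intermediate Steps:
V = 49/108 (V = (5 + (-5*1/4 - 1*(-1/3)))/(7 + 2) = (5 + (-5/4 + 1/3))/9 = (5 - 11/12)*(1/9) = (49/12)*(1/9) = 49/108 ≈ 0.45370)
14*(V + (0 - 2)) = 14*(49/108 + (0 - 2)) = 14*(49/108 - 2) = 14*(-167/108) = -1169/54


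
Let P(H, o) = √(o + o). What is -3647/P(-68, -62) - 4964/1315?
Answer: -4964/1315 + 3647*I*√31/62 ≈ -3.7749 + 327.51*I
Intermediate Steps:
P(H, o) = √2*√o (P(H, o) = √(2*o) = √2*√o)
-3647/P(-68, -62) - 4964/1315 = -3647*(-I*√31/62) - 4964/1315 = -(-3647)*I*√31/62 - 4964/1315 = 3647*I*√31/62 - 4964/1315 = -4964/1315 + 3647*I*√31/62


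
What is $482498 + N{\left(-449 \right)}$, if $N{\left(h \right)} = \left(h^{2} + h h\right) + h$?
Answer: $885251$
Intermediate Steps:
$N{\left(h \right)} = h + 2 h^{2}$ ($N{\left(h \right)} = \left(h^{2} + h^{2}\right) + h = 2 h^{2} + h = h + 2 h^{2}$)
$482498 + N{\left(-449 \right)} = 482498 - 449 \left(1 + 2 \left(-449\right)\right) = 482498 - 449 \left(1 - 898\right) = 482498 - -402753 = 482498 + 402753 = 885251$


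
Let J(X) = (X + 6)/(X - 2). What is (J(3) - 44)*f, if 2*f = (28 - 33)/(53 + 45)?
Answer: 25/28 ≈ 0.89286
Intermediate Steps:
J(X) = (6 + X)/(-2 + X)
f = -5/196 (f = ((28 - 33)/(53 + 45))/2 = (-5/98)/2 = (-5*1/98)/2 = (1/2)*(-5/98) = -5/196 ≈ -0.025510)
(J(3) - 44)*f = ((6 + 3)/(-2 + 3) - 44)*(-5/196) = (9/1 - 44)*(-5/196) = (1*9 - 44)*(-5/196) = (9 - 44)*(-5/196) = -35*(-5/196) = 25/28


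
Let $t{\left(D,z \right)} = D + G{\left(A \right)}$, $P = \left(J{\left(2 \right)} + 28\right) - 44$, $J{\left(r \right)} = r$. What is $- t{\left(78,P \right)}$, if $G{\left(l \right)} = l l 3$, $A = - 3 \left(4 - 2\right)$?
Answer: $-186$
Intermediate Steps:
$A = -6$ ($A = \left(-3\right) 2 = -6$)
$G{\left(l \right)} = 3 l^{2}$ ($G{\left(l \right)} = l^{2} \cdot 3 = 3 l^{2}$)
$P = -14$ ($P = \left(2 + 28\right) - 44 = 30 - 44 = -14$)
$t{\left(D,z \right)} = 108 + D$ ($t{\left(D,z \right)} = D + 3 \left(-6\right)^{2} = D + 3 \cdot 36 = D + 108 = 108 + D$)
$- t{\left(78,P \right)} = - (108 + 78) = \left(-1\right) 186 = -186$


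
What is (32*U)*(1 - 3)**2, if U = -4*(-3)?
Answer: 1536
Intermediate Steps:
U = 12
(32*U)*(1 - 3)**2 = (32*12)*(1 - 3)**2 = 384*(-2)**2 = 384*4 = 1536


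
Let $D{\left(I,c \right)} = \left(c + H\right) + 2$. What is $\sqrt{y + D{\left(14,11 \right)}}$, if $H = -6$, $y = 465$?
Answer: $2 \sqrt{118} \approx 21.726$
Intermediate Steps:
$D{\left(I,c \right)} = -4 + c$ ($D{\left(I,c \right)} = \left(c - 6\right) + 2 = \left(-6 + c\right) + 2 = -4 + c$)
$\sqrt{y + D{\left(14,11 \right)}} = \sqrt{465 + \left(-4 + 11\right)} = \sqrt{465 + 7} = \sqrt{472} = 2 \sqrt{118}$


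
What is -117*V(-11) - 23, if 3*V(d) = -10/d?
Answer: -643/11 ≈ -58.455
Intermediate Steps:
V(d) = -10/(3*d) (V(d) = (-10/d)/3 = -10/(3*d))
-117*V(-11) - 23 = -(-390)/(-11) - 23 = -(-390)*(-1)/11 - 23 = -117*10/33 - 23 = -390/11 - 23 = -643/11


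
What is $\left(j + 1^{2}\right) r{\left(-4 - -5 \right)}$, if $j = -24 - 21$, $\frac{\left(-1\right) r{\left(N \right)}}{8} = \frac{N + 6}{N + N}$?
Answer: $1232$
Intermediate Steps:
$r{\left(N \right)} = - \frac{4 \left(6 + N\right)}{N}$ ($r{\left(N \right)} = - 8 \frac{N + 6}{N + N} = - 8 \frac{6 + N}{2 N} = - \frac{4 \left(6 + N\right)}{N}$)
$j = -45$
$\left(j + 1^{2}\right) r{\left(-4 - -5 \right)} = \left(-45 + 1^{2}\right) \left(-4 - \frac{24}{-4 - -5}\right) = \left(-45 + 1\right) \left(-4 - \frac{24}{-4 + 5}\right) = - 44 \left(-4 - \frac{24}{1}\right) = - 44 \left(-4 - 24\right) = \left(-44\right) \left(-28\right) = 1232$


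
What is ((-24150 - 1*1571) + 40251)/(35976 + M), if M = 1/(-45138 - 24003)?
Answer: 200923746/497483323 ≈ 0.40388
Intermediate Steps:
M = -1/69141 (M = 1/(-69141) = -1/69141 ≈ -1.4463e-5)
((-24150 - 1*1571) + 40251)/(35976 + M) = ((-24150 - 1*1571) + 40251)/(35976 - 1/69141) = ((-24150 - 1571) + 40251)/(2487416615/69141) = (-25721 + 40251)*(69141/2487416615) = 14530*(69141/2487416615) = 200923746/497483323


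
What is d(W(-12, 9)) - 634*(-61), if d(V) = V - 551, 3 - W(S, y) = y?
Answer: 38117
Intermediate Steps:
W(S, y) = 3 - y
d(V) = -551 + V
d(W(-12, 9)) - 634*(-61) = (-551 + (3 - 1*9)) - 634*(-61) = (-551 + (3 - 9)) + 38674 = (-551 - 6) + 38674 = -557 + 38674 = 38117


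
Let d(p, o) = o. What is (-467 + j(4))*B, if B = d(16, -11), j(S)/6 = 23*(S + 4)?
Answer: -7007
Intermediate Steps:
j(S) = 552 + 138*S (j(S) = 6*(23*(S + 4)) = 6*(23*(4 + S)) = 6*(92 + 23*S) = 552 + 138*S)
B = -11
(-467 + j(4))*B = (-467 + (552 + 138*4))*(-11) = (-467 + (552 + 552))*(-11) = (-467 + 1104)*(-11) = 637*(-11) = -7007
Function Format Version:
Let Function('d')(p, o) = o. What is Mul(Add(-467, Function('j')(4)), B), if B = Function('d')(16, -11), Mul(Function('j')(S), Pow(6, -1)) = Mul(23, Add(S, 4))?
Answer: -7007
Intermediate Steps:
Function('j')(S) = Add(552, Mul(138, S)) (Function('j')(S) = Mul(6, Mul(23, Add(S, 4))) = Mul(6, Mul(23, Add(4, S))) = Mul(6, Add(92, Mul(23, S))) = Add(552, Mul(138, S)))
B = -11
Mul(Add(-467, Function('j')(4)), B) = Mul(Add(-467, Add(552, Mul(138, 4))), -11) = Mul(Add(-467, Add(552, 552)), -11) = Mul(Add(-467, 1104), -11) = Mul(637, -11) = -7007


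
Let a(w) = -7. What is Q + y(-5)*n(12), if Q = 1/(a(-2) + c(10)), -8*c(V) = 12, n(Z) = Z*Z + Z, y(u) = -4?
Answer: -10610/17 ≈ -624.12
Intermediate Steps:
n(Z) = Z + Z**2 (n(Z) = Z**2 + Z = Z + Z**2)
c(V) = -3/2 (c(V) = -1/8*12 = -3/2)
Q = -2/17 (Q = 1/(-7 - 3/2) = 1/(-17/2) = -2/17 ≈ -0.11765)
Q + y(-5)*n(12) = -2/17 - 48*(1 + 12) = -2/17 - 48*13 = -2/17 - 4*156 = -2/17 - 624 = -10610/17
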